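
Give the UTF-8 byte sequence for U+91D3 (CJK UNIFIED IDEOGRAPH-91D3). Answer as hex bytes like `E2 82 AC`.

U+91D3 = 0x91D3 = 37331 decimal. In range U+0800–U+FFFF → 3-byte form: 1110xxxx 10xxxxxx 10xxxxxx.
Binary (16 bits): 1001000111010011.
Split 4+6+6: 1001 | 000111 | 010011.
Byte 1: 11101001 = 0xE9.
Byte 2: 10000111 = 0x87.
Byte 3: 10010011 = 0x93.

E9 87 93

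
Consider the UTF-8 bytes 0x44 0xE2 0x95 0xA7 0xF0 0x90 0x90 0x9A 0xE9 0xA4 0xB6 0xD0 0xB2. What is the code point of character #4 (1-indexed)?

Offset 0: leading byte 0x44 = 01000100 → 1-byte char #1 = 44.
Offset 1: leading byte 0xE2 = 11100010 → 3-byte char #2 = E2 95 A7.
Offset 4: leading byte 0xF0 = 11110000 → 4-byte char #3 = F0 90 90 9A.
Offset 8: leading byte 0xE9 = 11101001 → 3-byte char #4 = E9 A4 B6.
Leading byte 0xE9 = 11101001 matches 1110xxxx → 3-byte sequence.
Byte 1: 0xE9 = 11101001, payload 1001 (4 bits).
Byte 2: 0xA4 = 10100100 (10xxxxxx ✓), payload 100100.
Byte 3: 0xB6 = 10110110 (10xxxxxx ✓), payload 110110.
Concatenate: 1001100100110110 = 0x9936 (16 bits → U+9936).

U+9936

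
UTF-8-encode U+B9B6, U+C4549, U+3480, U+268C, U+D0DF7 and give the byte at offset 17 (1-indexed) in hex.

1-indexed offset 17 is 0-indexed offset 16.
U+B9B6 → 3-byte form EB A6 B6 at offsets 0–2.
U+C4549 → 4-byte form F3 84 95 89 at offsets 3–6.
U+3480 → 3-byte form E3 92 80 at offsets 7–9.
U+268C → 3-byte form E2 9A 8C at offsets 10–12.
U+D0DF7 → 4-byte form F3 90 B7 B7 at offsets 13–16.
Offset 16 falls in char 5's range; it's byte 4 of F3 90 B7 B7 = 0xB7.

0xB7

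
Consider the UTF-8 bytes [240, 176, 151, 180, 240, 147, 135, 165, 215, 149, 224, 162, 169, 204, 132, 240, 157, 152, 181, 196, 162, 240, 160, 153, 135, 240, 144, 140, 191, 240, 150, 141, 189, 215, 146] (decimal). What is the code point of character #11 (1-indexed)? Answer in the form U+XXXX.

Offset 0: leading byte 0xF0 = 11110000 → 4-byte char #1 = F0 B0 97 B4.
Offset 4: leading byte 0xF0 = 11110000 → 4-byte char #2 = F0 93 87 A5.
Offset 8: leading byte 0xD7 = 11010111 → 2-byte char #3 = D7 95.
Offset 10: leading byte 0xE0 = 11100000 → 3-byte char #4 = E0 A2 A9.
Offset 13: leading byte 0xCC = 11001100 → 2-byte char #5 = CC 84.
Offset 15: leading byte 0xF0 = 11110000 → 4-byte char #6 = F0 9D 98 B5.
Offset 19: leading byte 0xC4 = 11000100 → 2-byte char #7 = C4 A2.
Offset 21: leading byte 0xF0 = 11110000 → 4-byte char #8 = F0 A0 99 87.
Offset 25: leading byte 0xF0 = 11110000 → 4-byte char #9 = F0 90 8C BF.
Offset 29: leading byte 0xF0 = 11110000 → 4-byte char #10 = F0 96 8D BD.
Offset 33: leading byte 0xD7 = 11010111 → 2-byte char #11 = D7 92.
Leading byte 0xD7 = 11010111 matches 110xxxxx → 2-byte sequence.
Byte 1: 0xD7 = 11010111, payload 10111 (5 bits).
Byte 2: 0x92 = 10010010 (10xxxxxx ✓), payload 010010.
Concatenate: 10111010010 = 0x5D2 (11 bits → U+05D2).

U+05D2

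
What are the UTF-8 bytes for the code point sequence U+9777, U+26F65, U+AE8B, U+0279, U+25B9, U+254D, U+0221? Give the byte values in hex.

U+9777: 3-byte form → E9 9D B7.
U+26F65: 4-byte form → F0 A6 BD A5.
U+AE8B: 3-byte form → EA BA 8B.
U+0279: 2-byte form → C9 B9.
U+25B9: 3-byte form → E2 96 B9.
U+254D: 3-byte form → E2 95 8D.
U+0221: 2-byte form → C8 A1.
Concatenated (20 bytes): E9 9D B7 F0 A6 BD A5 EA BA 8B C9 B9 E2 96 B9 E2 95 8D C8 A1.

E9 9D B7 F0 A6 BD A5 EA BA 8B C9 B9 E2 96 B9 E2 95 8D C8 A1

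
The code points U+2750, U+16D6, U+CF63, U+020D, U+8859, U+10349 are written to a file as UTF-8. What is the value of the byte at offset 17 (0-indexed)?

0x89

U+2750 → 3-byte form E2 9D 90 at offsets 0–2.
U+16D6 → 3-byte form E1 9B 96 at offsets 3–5.
U+CF63 → 3-byte form EC BD A3 at offsets 6–8.
U+020D → 2-byte form C8 8D at offsets 9–10.
U+8859 → 3-byte form E8 A1 99 at offsets 11–13.
U+10349 → 4-byte form F0 90 8D 89 at offsets 14–17.
Offset 17 falls in char 6's range; it's byte 4 of F0 90 8D 89 = 0x89.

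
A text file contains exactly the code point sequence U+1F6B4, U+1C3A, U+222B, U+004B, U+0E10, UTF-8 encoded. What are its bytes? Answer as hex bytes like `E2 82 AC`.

U+1F6B4: 4-byte form → F0 9F 9A B4.
U+1C3A: 3-byte form → E1 B0 BA.
U+222B: 3-byte form → E2 88 AB.
U+004B: 1-byte form → 4B.
U+0E10: 3-byte form → E0 B8 90.
Concatenated (14 bytes): F0 9F 9A B4 E1 B0 BA E2 88 AB 4B E0 B8 90.

F0 9F 9A B4 E1 B0 BA E2 88 AB 4B E0 B8 90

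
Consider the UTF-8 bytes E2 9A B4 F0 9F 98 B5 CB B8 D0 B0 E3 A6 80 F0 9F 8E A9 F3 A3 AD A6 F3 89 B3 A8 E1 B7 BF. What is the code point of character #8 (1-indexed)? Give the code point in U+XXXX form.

U+C9CE8

Offset 0: leading byte 0xE2 = 11100010 → 3-byte char #1 = E2 9A B4.
Offset 3: leading byte 0xF0 = 11110000 → 4-byte char #2 = F0 9F 98 B5.
Offset 7: leading byte 0xCB = 11001011 → 2-byte char #3 = CB B8.
Offset 9: leading byte 0xD0 = 11010000 → 2-byte char #4 = D0 B0.
Offset 11: leading byte 0xE3 = 11100011 → 3-byte char #5 = E3 A6 80.
Offset 14: leading byte 0xF0 = 11110000 → 4-byte char #6 = F0 9F 8E A9.
Offset 18: leading byte 0xF3 = 11110011 → 4-byte char #7 = F3 A3 AD A6.
Offset 22: leading byte 0xF3 = 11110011 → 4-byte char #8 = F3 89 B3 A8.
Leading byte 0xF3 = 11110011 matches 11110xxx → 4-byte sequence.
Byte 1: 0xF3 = 11110011, payload 011 (3 bits).
Byte 2: 0x89 = 10001001 (10xxxxxx ✓), payload 001001.
Byte 3: 0xB3 = 10110011 (10xxxxxx ✓), payload 110011.
Byte 4: 0xA8 = 10101000 (10xxxxxx ✓), payload 101000.
Concatenate: 011001001110011101000 = 0xC9CE8 (21 bits → U+C9CE8).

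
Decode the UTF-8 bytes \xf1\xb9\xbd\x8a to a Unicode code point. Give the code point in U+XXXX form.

U+79F4A

Leading byte 0xF1 = 11110001 matches 11110xxx → 4-byte sequence.
Byte 1: 0xF1 = 11110001, payload 001 (3 bits).
Byte 2: 0xB9 = 10111001 (10xxxxxx ✓), payload 111001.
Byte 3: 0xBD = 10111101 (10xxxxxx ✓), payload 111101.
Byte 4: 0x8A = 10001010 (10xxxxxx ✓), payload 001010.
Concatenate: 001111001111101001010 = 0x79F4A (21 bits → U+79F4A).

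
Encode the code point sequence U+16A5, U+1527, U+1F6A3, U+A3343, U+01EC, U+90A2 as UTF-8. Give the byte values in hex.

U+16A5: 3-byte form → E1 9A A5.
U+1527: 3-byte form → E1 94 A7.
U+1F6A3: 4-byte form → F0 9F 9A A3.
U+A3343: 4-byte form → F2 A3 8D 83.
U+01EC: 2-byte form → C7 AC.
U+90A2: 3-byte form → E9 82 A2.
Concatenated (19 bytes): E1 9A A5 E1 94 A7 F0 9F 9A A3 F2 A3 8D 83 C7 AC E9 82 A2.

E1 9A A5 E1 94 A7 F0 9F 9A A3 F2 A3 8D 83 C7 AC E9 82 A2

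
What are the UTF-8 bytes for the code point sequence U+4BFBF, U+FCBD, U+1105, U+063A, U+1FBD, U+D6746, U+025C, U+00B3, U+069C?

F1 8B BE BF EF B2 BD E1 84 85 D8 BA E1 BE BD F3 96 9D 86 C9 9C C2 B3 DA 9C

U+4BFBF: 4-byte form → F1 8B BE BF.
U+FCBD: 3-byte form → EF B2 BD.
U+1105: 3-byte form → E1 84 85.
U+063A: 2-byte form → D8 BA.
U+1FBD: 3-byte form → E1 BE BD.
U+D6746: 4-byte form → F3 96 9D 86.
U+025C: 2-byte form → C9 9C.
U+00B3: 2-byte form → C2 B3.
U+069C: 2-byte form → DA 9C.
Concatenated (25 bytes): F1 8B BE BF EF B2 BD E1 84 85 D8 BA E1 BE BD F3 96 9D 86 C9 9C C2 B3 DA 9C.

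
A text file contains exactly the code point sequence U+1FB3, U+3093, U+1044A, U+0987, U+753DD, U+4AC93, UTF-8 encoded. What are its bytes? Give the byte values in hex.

U+1FB3: 3-byte form → E1 BE B3.
U+3093: 3-byte form → E3 82 93.
U+1044A: 4-byte form → F0 90 91 8A.
U+0987: 3-byte form → E0 A6 87.
U+753DD: 4-byte form → F1 B5 8F 9D.
U+4AC93: 4-byte form → F1 8A B2 93.
Concatenated (21 bytes): E1 BE B3 E3 82 93 F0 90 91 8A E0 A6 87 F1 B5 8F 9D F1 8A B2 93.

E1 BE B3 E3 82 93 F0 90 91 8A E0 A6 87 F1 B5 8F 9D F1 8A B2 93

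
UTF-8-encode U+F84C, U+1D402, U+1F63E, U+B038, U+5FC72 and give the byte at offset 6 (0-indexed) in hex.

U+F84C → 3-byte form EF A1 8C at offsets 0–2.
U+1D402 → 4-byte form F0 9D 90 82 at offsets 3–6.
Offset 6 falls in char 2's range; it's byte 4 of F0 9D 90 82 = 0x82.

0x82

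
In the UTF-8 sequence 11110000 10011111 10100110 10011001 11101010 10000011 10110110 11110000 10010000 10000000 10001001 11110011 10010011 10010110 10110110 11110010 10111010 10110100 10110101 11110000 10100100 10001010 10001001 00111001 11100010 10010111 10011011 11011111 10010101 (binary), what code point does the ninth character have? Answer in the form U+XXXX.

Offset 0: leading byte 0xF0 = 11110000 → 4-byte char #1 = F0 9F A6 99.
Offset 4: leading byte 0xEA = 11101010 → 3-byte char #2 = EA 83 B6.
Offset 7: leading byte 0xF0 = 11110000 → 4-byte char #3 = F0 90 80 89.
Offset 11: leading byte 0xF3 = 11110011 → 4-byte char #4 = F3 93 96 B6.
Offset 15: leading byte 0xF2 = 11110010 → 4-byte char #5 = F2 BA B4 B5.
Offset 19: leading byte 0xF0 = 11110000 → 4-byte char #6 = F0 A4 8A 89.
Offset 23: leading byte 0x39 = 00111001 → 1-byte char #7 = 39.
Offset 24: leading byte 0xE2 = 11100010 → 3-byte char #8 = E2 97 9B.
Offset 27: leading byte 0xDF = 11011111 → 2-byte char #9 = DF 95.
Leading byte 0xDF = 11011111 matches 110xxxxx → 2-byte sequence.
Byte 1: 0xDF = 11011111, payload 11111 (5 bits).
Byte 2: 0x95 = 10010101 (10xxxxxx ✓), payload 010101.
Concatenate: 11111010101 = 0x7D5 (11 bits → U+07D5).

U+07D5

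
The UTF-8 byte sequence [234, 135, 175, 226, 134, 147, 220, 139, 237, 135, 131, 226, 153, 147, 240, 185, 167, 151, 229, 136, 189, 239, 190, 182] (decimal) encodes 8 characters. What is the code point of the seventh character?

U+523D

Offset 0: leading byte 0xEA = 11101010 → 3-byte char #1 = EA 87 AF.
Offset 3: leading byte 0xE2 = 11100010 → 3-byte char #2 = E2 86 93.
Offset 6: leading byte 0xDC = 11011100 → 2-byte char #3 = DC 8B.
Offset 8: leading byte 0xED = 11101101 → 3-byte char #4 = ED 87 83.
Offset 11: leading byte 0xE2 = 11100010 → 3-byte char #5 = E2 99 93.
Offset 14: leading byte 0xF0 = 11110000 → 4-byte char #6 = F0 B9 A7 97.
Offset 18: leading byte 0xE5 = 11100101 → 3-byte char #7 = E5 88 BD.
Leading byte 0xE5 = 11100101 matches 1110xxxx → 3-byte sequence.
Byte 1: 0xE5 = 11100101, payload 0101 (4 bits).
Byte 2: 0x88 = 10001000 (10xxxxxx ✓), payload 001000.
Byte 3: 0xBD = 10111101 (10xxxxxx ✓), payload 111101.
Concatenate: 0101001000111101 = 0x523D (16 bits → U+523D).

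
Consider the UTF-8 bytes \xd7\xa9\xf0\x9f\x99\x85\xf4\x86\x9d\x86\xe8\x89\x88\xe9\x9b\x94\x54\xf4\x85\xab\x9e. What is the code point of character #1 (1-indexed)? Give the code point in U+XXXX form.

Offset 0: leading byte 0xD7 = 11010111 → 2-byte char #1 = D7 A9.
Leading byte 0xD7 = 11010111 matches 110xxxxx → 2-byte sequence.
Byte 1: 0xD7 = 11010111, payload 10111 (5 bits).
Byte 2: 0xA9 = 10101001 (10xxxxxx ✓), payload 101001.
Concatenate: 10111101001 = 0x5E9 (11 bits → U+05E9).

U+05E9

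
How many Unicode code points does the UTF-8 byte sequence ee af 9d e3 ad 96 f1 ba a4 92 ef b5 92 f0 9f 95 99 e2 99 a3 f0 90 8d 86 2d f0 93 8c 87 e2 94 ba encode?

Byte at offset 0: 0xEE = 11101110 → 3-byte char (#1). Advance 3.
Byte at offset 3: 0xE3 = 11100011 → 3-byte char (#2). Advance 3.
Byte at offset 6: 0xF1 = 11110001 → 4-byte char (#3). Advance 4.
Byte at offset 10: 0xEF = 11101111 → 3-byte char (#4). Advance 3.
Byte at offset 13: 0xF0 = 11110000 → 4-byte char (#5). Advance 4.
Byte at offset 17: 0xE2 = 11100010 → 3-byte char (#6). Advance 3.
Byte at offset 20: 0xF0 = 11110000 → 4-byte char (#7). Advance 4.
Byte at offset 24: 0x2D = 00101101 → 1-byte char (#8). Advance 1.
Byte at offset 25: 0xF0 = 11110000 → 4-byte char (#9). Advance 4.
Byte at offset 29: 0xE2 = 11100010 → 3-byte char (#10). Advance 3.
Reached end at offset 32 after 10 code points.

10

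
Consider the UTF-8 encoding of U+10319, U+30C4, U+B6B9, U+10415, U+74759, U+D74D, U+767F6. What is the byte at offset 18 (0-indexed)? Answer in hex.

U+10319 → 4-byte form F0 90 8C 99 at offsets 0–3.
U+30C4 → 3-byte form E3 83 84 at offsets 4–6.
U+B6B9 → 3-byte form EB 9A B9 at offsets 7–9.
U+10415 → 4-byte form F0 90 90 95 at offsets 10–13.
U+74759 → 4-byte form F1 B4 9D 99 at offsets 14–17.
U+D74D → 3-byte form ED 9D 8D at offsets 18–20.
Offset 18 falls in char 6's range; it's byte 1 of ED 9D 8D = 0xED.

0xED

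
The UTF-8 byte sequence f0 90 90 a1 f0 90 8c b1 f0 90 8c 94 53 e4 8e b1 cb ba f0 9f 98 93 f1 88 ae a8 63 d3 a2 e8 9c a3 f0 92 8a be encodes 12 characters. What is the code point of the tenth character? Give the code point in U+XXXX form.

U+04E2

Offset 0: leading byte 0xF0 = 11110000 → 4-byte char #1 = F0 90 90 A1.
Offset 4: leading byte 0xF0 = 11110000 → 4-byte char #2 = F0 90 8C B1.
Offset 8: leading byte 0xF0 = 11110000 → 4-byte char #3 = F0 90 8C 94.
Offset 12: leading byte 0x53 = 01010011 → 1-byte char #4 = 53.
Offset 13: leading byte 0xE4 = 11100100 → 3-byte char #5 = E4 8E B1.
Offset 16: leading byte 0xCB = 11001011 → 2-byte char #6 = CB BA.
Offset 18: leading byte 0xF0 = 11110000 → 4-byte char #7 = F0 9F 98 93.
Offset 22: leading byte 0xF1 = 11110001 → 4-byte char #8 = F1 88 AE A8.
Offset 26: leading byte 0x63 = 01100011 → 1-byte char #9 = 63.
Offset 27: leading byte 0xD3 = 11010011 → 2-byte char #10 = D3 A2.
Leading byte 0xD3 = 11010011 matches 110xxxxx → 2-byte sequence.
Byte 1: 0xD3 = 11010011, payload 10011 (5 bits).
Byte 2: 0xA2 = 10100010 (10xxxxxx ✓), payload 100010.
Concatenate: 10011100010 = 0x4E2 (11 bits → U+04E2).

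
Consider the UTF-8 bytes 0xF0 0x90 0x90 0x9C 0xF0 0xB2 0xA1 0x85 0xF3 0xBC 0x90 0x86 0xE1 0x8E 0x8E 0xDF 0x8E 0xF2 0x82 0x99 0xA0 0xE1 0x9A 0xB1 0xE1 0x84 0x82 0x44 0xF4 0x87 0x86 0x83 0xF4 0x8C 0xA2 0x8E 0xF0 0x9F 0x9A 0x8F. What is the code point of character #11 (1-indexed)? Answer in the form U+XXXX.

U+10C88E

Offset 0: leading byte 0xF0 = 11110000 → 4-byte char #1 = F0 90 90 9C.
Offset 4: leading byte 0xF0 = 11110000 → 4-byte char #2 = F0 B2 A1 85.
Offset 8: leading byte 0xF3 = 11110011 → 4-byte char #3 = F3 BC 90 86.
Offset 12: leading byte 0xE1 = 11100001 → 3-byte char #4 = E1 8E 8E.
Offset 15: leading byte 0xDF = 11011111 → 2-byte char #5 = DF 8E.
Offset 17: leading byte 0xF2 = 11110010 → 4-byte char #6 = F2 82 99 A0.
Offset 21: leading byte 0xE1 = 11100001 → 3-byte char #7 = E1 9A B1.
Offset 24: leading byte 0xE1 = 11100001 → 3-byte char #8 = E1 84 82.
Offset 27: leading byte 0x44 = 01000100 → 1-byte char #9 = 44.
Offset 28: leading byte 0xF4 = 11110100 → 4-byte char #10 = F4 87 86 83.
Offset 32: leading byte 0xF4 = 11110100 → 4-byte char #11 = F4 8C A2 8E.
Leading byte 0xF4 = 11110100 matches 11110xxx → 4-byte sequence.
Byte 1: 0xF4 = 11110100, payload 100 (3 bits).
Byte 2: 0x8C = 10001100 (10xxxxxx ✓), payload 001100.
Byte 3: 0xA2 = 10100010 (10xxxxxx ✓), payload 100010.
Byte 4: 0x8E = 10001110 (10xxxxxx ✓), payload 001110.
Concatenate: 100001100100010001110 = 0x10C88E (21 bits → U+10C88E).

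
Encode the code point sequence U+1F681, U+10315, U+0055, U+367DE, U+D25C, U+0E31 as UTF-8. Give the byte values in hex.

U+1F681: 4-byte form → F0 9F 9A 81.
U+10315: 4-byte form → F0 90 8C 95.
U+0055: 1-byte form → 55.
U+367DE: 4-byte form → F0 B6 9F 9E.
U+D25C: 3-byte form → ED 89 9C.
U+0E31: 3-byte form → E0 B8 B1.
Concatenated (19 bytes): F0 9F 9A 81 F0 90 8C 95 55 F0 B6 9F 9E ED 89 9C E0 B8 B1.

F0 9F 9A 81 F0 90 8C 95 55 F0 B6 9F 9E ED 89 9C E0 B8 B1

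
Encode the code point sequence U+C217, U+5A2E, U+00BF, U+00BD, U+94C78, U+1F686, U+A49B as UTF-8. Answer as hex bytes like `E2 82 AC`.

U+C217: 3-byte form → EC 88 97.
U+5A2E: 3-byte form → E5 A8 AE.
U+00BF: 2-byte form → C2 BF.
U+00BD: 2-byte form → C2 BD.
U+94C78: 4-byte form → F2 94 B1 B8.
U+1F686: 4-byte form → F0 9F 9A 86.
U+A49B: 3-byte form → EA 92 9B.
Concatenated (21 bytes): EC 88 97 E5 A8 AE C2 BF C2 BD F2 94 B1 B8 F0 9F 9A 86 EA 92 9B.

EC 88 97 E5 A8 AE C2 BF C2 BD F2 94 B1 B8 F0 9F 9A 86 EA 92 9B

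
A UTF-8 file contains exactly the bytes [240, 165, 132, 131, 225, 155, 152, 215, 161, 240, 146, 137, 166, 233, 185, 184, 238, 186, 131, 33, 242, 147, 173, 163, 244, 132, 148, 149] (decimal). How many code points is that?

9

Byte at offset 0: 0xF0 = 11110000 → 4-byte char (#1). Advance 4.
Byte at offset 4: 0xE1 = 11100001 → 3-byte char (#2). Advance 3.
Byte at offset 7: 0xD7 = 11010111 → 2-byte char (#3). Advance 2.
Byte at offset 9: 0xF0 = 11110000 → 4-byte char (#4). Advance 4.
Byte at offset 13: 0xE9 = 11101001 → 3-byte char (#5). Advance 3.
Byte at offset 16: 0xEE = 11101110 → 3-byte char (#6). Advance 3.
Byte at offset 19: 0x21 = 00100001 → 1-byte char (#7). Advance 1.
Byte at offset 20: 0xF2 = 11110010 → 4-byte char (#8). Advance 4.
Byte at offset 24: 0xF4 = 11110100 → 4-byte char (#9). Advance 4.
Reached end at offset 28 after 9 code points.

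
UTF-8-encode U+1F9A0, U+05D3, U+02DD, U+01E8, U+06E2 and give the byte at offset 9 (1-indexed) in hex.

0xC7

1-indexed offset 9 is 0-indexed offset 8.
U+1F9A0 → 4-byte form F0 9F A6 A0 at offsets 0–3.
U+05D3 → 2-byte form D7 93 at offsets 4–5.
U+02DD → 2-byte form CB 9D at offsets 6–7.
U+01E8 → 2-byte form C7 A8 at offsets 8–9.
Offset 8 falls in char 4's range; it's byte 1 of C7 A8 = 0xC7.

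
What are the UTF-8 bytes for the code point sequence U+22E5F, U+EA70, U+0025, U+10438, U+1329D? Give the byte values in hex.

F0 A2 B9 9F EE A9 B0 25 F0 90 90 B8 F0 93 8A 9D

U+22E5F: 4-byte form → F0 A2 B9 9F.
U+EA70: 3-byte form → EE A9 B0.
U+0025: 1-byte form → 25.
U+10438: 4-byte form → F0 90 90 B8.
U+1329D: 4-byte form → F0 93 8A 9D.
Concatenated (16 bytes): F0 A2 B9 9F EE A9 B0 25 F0 90 90 B8 F0 93 8A 9D.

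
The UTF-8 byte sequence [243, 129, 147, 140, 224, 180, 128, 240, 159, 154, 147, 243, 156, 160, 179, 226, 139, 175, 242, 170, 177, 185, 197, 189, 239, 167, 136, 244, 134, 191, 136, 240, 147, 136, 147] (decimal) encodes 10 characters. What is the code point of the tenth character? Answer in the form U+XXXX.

Offset 0: leading byte 0xF3 = 11110011 → 4-byte char #1 = F3 81 93 8C.
Offset 4: leading byte 0xE0 = 11100000 → 3-byte char #2 = E0 B4 80.
Offset 7: leading byte 0xF0 = 11110000 → 4-byte char #3 = F0 9F 9A 93.
Offset 11: leading byte 0xF3 = 11110011 → 4-byte char #4 = F3 9C A0 B3.
Offset 15: leading byte 0xE2 = 11100010 → 3-byte char #5 = E2 8B AF.
Offset 18: leading byte 0xF2 = 11110010 → 4-byte char #6 = F2 AA B1 B9.
Offset 22: leading byte 0xC5 = 11000101 → 2-byte char #7 = C5 BD.
Offset 24: leading byte 0xEF = 11101111 → 3-byte char #8 = EF A7 88.
Offset 27: leading byte 0xF4 = 11110100 → 4-byte char #9 = F4 86 BF 88.
Offset 31: leading byte 0xF0 = 11110000 → 4-byte char #10 = F0 93 88 93.
Leading byte 0xF0 = 11110000 matches 11110xxx → 4-byte sequence.
Byte 1: 0xF0 = 11110000, payload 000 (3 bits).
Byte 2: 0x93 = 10010011 (10xxxxxx ✓), payload 010011.
Byte 3: 0x88 = 10001000 (10xxxxxx ✓), payload 001000.
Byte 4: 0x93 = 10010011 (10xxxxxx ✓), payload 010011.
Concatenate: 000010011001000010011 = 0x13213 (21 bits → U+13213).

U+13213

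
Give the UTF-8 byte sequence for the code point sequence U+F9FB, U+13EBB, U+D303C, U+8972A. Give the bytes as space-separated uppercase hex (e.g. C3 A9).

EF A7 BB F0 93 BA BB F3 93 80 BC F2 89 9C AA

U+F9FB: 3-byte form → EF A7 BB.
U+13EBB: 4-byte form → F0 93 BA BB.
U+D303C: 4-byte form → F3 93 80 BC.
U+8972A: 4-byte form → F2 89 9C AA.
Concatenated (15 bytes): EF A7 BB F0 93 BA BB F3 93 80 BC F2 89 9C AA.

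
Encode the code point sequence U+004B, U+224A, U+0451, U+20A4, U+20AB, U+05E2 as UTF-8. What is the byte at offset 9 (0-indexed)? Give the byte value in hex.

0xE2

U+004B → 1-byte form 4B at offsets 0–0.
U+224A → 3-byte form E2 89 8A at offsets 1–3.
U+0451 → 2-byte form D1 91 at offsets 4–5.
U+20A4 → 3-byte form E2 82 A4 at offsets 6–8.
U+20AB → 3-byte form E2 82 AB at offsets 9–11.
Offset 9 falls in char 5's range; it's byte 1 of E2 82 AB = 0xE2.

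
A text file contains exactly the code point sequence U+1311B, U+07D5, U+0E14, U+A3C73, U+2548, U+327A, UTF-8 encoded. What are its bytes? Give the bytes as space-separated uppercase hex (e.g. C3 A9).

F0 93 84 9B DF 95 E0 B8 94 F2 A3 B1 B3 E2 95 88 E3 89 BA

U+1311B: 4-byte form → F0 93 84 9B.
U+07D5: 2-byte form → DF 95.
U+0E14: 3-byte form → E0 B8 94.
U+A3C73: 4-byte form → F2 A3 B1 B3.
U+2548: 3-byte form → E2 95 88.
U+327A: 3-byte form → E3 89 BA.
Concatenated (19 bytes): F0 93 84 9B DF 95 E0 B8 94 F2 A3 B1 B3 E2 95 88 E3 89 BA.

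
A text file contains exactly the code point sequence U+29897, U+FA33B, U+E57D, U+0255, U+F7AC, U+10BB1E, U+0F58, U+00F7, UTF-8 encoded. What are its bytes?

F0 A9 A2 97 F3 BA 8C BB EE 95 BD C9 95 EF 9E AC F4 8B AC 9E E0 BD 98 C3 B7

U+29897: 4-byte form → F0 A9 A2 97.
U+FA33B: 4-byte form → F3 BA 8C BB.
U+E57D: 3-byte form → EE 95 BD.
U+0255: 2-byte form → C9 95.
U+F7AC: 3-byte form → EF 9E AC.
U+10BB1E: 4-byte form → F4 8B AC 9E.
U+0F58: 3-byte form → E0 BD 98.
U+00F7: 2-byte form → C3 B7.
Concatenated (25 bytes): F0 A9 A2 97 F3 BA 8C BB EE 95 BD C9 95 EF 9E AC F4 8B AC 9E E0 BD 98 C3 B7.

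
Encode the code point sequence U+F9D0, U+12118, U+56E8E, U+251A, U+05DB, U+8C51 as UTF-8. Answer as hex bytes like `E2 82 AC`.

U+F9D0: 3-byte form → EF A7 90.
U+12118: 4-byte form → F0 92 84 98.
U+56E8E: 4-byte form → F1 96 BA 8E.
U+251A: 3-byte form → E2 94 9A.
U+05DB: 2-byte form → D7 9B.
U+8C51: 3-byte form → E8 B1 91.
Concatenated (19 bytes): EF A7 90 F0 92 84 98 F1 96 BA 8E E2 94 9A D7 9B E8 B1 91.

EF A7 90 F0 92 84 98 F1 96 BA 8E E2 94 9A D7 9B E8 B1 91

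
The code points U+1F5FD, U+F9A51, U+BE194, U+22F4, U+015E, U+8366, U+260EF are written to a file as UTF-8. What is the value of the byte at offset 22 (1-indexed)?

0xA6

1-indexed offset 22 is 0-indexed offset 21.
U+1F5FD → 4-byte form F0 9F 97 BD at offsets 0–3.
U+F9A51 → 4-byte form F3 B9 A9 91 at offsets 4–7.
U+BE194 → 4-byte form F2 BE 86 94 at offsets 8–11.
U+22F4 → 3-byte form E2 8B B4 at offsets 12–14.
U+015E → 2-byte form C5 9E at offsets 15–16.
U+8366 → 3-byte form E8 8D A6 at offsets 17–19.
U+260EF → 4-byte form F0 A6 83 AF at offsets 20–23.
Offset 21 falls in char 7's range; it's byte 2 of F0 A6 83 AF = 0xA6.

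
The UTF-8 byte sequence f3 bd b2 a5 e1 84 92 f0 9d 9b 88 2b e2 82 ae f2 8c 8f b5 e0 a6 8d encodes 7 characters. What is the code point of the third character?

Offset 0: leading byte 0xF3 = 11110011 → 4-byte char #1 = F3 BD B2 A5.
Offset 4: leading byte 0xE1 = 11100001 → 3-byte char #2 = E1 84 92.
Offset 7: leading byte 0xF0 = 11110000 → 4-byte char #3 = F0 9D 9B 88.
Leading byte 0xF0 = 11110000 matches 11110xxx → 4-byte sequence.
Byte 1: 0xF0 = 11110000, payload 000 (3 bits).
Byte 2: 0x9D = 10011101 (10xxxxxx ✓), payload 011101.
Byte 3: 0x9B = 10011011 (10xxxxxx ✓), payload 011011.
Byte 4: 0x88 = 10001000 (10xxxxxx ✓), payload 001000.
Concatenate: 000011101011011001000 = 0x1D6C8 (21 bits → U+1D6C8).

U+1D6C8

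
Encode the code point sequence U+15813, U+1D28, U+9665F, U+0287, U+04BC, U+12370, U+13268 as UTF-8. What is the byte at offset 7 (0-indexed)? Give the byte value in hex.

U+15813 → 4-byte form F0 95 A0 93 at offsets 0–3.
U+1D28 → 3-byte form E1 B4 A8 at offsets 4–6.
U+9665F → 4-byte form F2 96 99 9F at offsets 7–10.
Offset 7 falls in char 3's range; it's byte 1 of F2 96 99 9F = 0xF2.

0xF2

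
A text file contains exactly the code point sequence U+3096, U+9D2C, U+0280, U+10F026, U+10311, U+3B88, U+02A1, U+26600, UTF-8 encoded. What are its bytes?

E3 82 96 E9 B4 AC CA 80 F4 8F 80 A6 F0 90 8C 91 E3 AE 88 CA A1 F0 A6 98 80

U+3096: 3-byte form → E3 82 96.
U+9D2C: 3-byte form → E9 B4 AC.
U+0280: 2-byte form → CA 80.
U+10F026: 4-byte form → F4 8F 80 A6.
U+10311: 4-byte form → F0 90 8C 91.
U+3B88: 3-byte form → E3 AE 88.
U+02A1: 2-byte form → CA A1.
U+26600: 4-byte form → F0 A6 98 80.
Concatenated (25 bytes): E3 82 96 E9 B4 AC CA 80 F4 8F 80 A6 F0 90 8C 91 E3 AE 88 CA A1 F0 A6 98 80.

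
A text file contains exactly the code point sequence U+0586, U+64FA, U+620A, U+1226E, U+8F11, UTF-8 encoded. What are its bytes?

D6 86 E6 93 BA E6 88 8A F0 92 89 AE E8 BC 91

U+0586: 2-byte form → D6 86.
U+64FA: 3-byte form → E6 93 BA.
U+620A: 3-byte form → E6 88 8A.
U+1226E: 4-byte form → F0 92 89 AE.
U+8F11: 3-byte form → E8 BC 91.
Concatenated (15 bytes): D6 86 E6 93 BA E6 88 8A F0 92 89 AE E8 BC 91.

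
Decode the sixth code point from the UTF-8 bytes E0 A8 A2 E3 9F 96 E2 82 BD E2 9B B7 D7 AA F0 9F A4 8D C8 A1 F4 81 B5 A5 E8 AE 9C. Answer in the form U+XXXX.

U+1F90D

Offset 0: leading byte 0xE0 = 11100000 → 3-byte char #1 = E0 A8 A2.
Offset 3: leading byte 0xE3 = 11100011 → 3-byte char #2 = E3 9F 96.
Offset 6: leading byte 0xE2 = 11100010 → 3-byte char #3 = E2 82 BD.
Offset 9: leading byte 0xE2 = 11100010 → 3-byte char #4 = E2 9B B7.
Offset 12: leading byte 0xD7 = 11010111 → 2-byte char #5 = D7 AA.
Offset 14: leading byte 0xF0 = 11110000 → 4-byte char #6 = F0 9F A4 8D.
Leading byte 0xF0 = 11110000 matches 11110xxx → 4-byte sequence.
Byte 1: 0xF0 = 11110000, payload 000 (3 bits).
Byte 2: 0x9F = 10011111 (10xxxxxx ✓), payload 011111.
Byte 3: 0xA4 = 10100100 (10xxxxxx ✓), payload 100100.
Byte 4: 0x8D = 10001101 (10xxxxxx ✓), payload 001101.
Concatenate: 000011111100100001101 = 0x1F90D (21 bits → U+1F90D).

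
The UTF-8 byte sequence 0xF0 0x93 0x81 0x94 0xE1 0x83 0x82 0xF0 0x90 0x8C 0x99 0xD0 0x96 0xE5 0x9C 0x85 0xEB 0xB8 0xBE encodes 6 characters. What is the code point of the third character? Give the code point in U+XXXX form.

Offset 0: leading byte 0xF0 = 11110000 → 4-byte char #1 = F0 93 81 94.
Offset 4: leading byte 0xE1 = 11100001 → 3-byte char #2 = E1 83 82.
Offset 7: leading byte 0xF0 = 11110000 → 4-byte char #3 = F0 90 8C 99.
Leading byte 0xF0 = 11110000 matches 11110xxx → 4-byte sequence.
Byte 1: 0xF0 = 11110000, payload 000 (3 bits).
Byte 2: 0x90 = 10010000 (10xxxxxx ✓), payload 010000.
Byte 3: 0x8C = 10001100 (10xxxxxx ✓), payload 001100.
Byte 4: 0x99 = 10011001 (10xxxxxx ✓), payload 011001.
Concatenate: 000010000001100011001 = 0x10319 (21 bits → U+10319).

U+10319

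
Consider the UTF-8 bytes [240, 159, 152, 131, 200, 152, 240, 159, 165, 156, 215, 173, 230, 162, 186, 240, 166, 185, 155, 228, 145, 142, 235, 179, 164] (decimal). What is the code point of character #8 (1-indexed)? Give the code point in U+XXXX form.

Offset 0: leading byte 0xF0 = 11110000 → 4-byte char #1 = F0 9F 98 83.
Offset 4: leading byte 0xC8 = 11001000 → 2-byte char #2 = C8 98.
Offset 6: leading byte 0xF0 = 11110000 → 4-byte char #3 = F0 9F A5 9C.
Offset 10: leading byte 0xD7 = 11010111 → 2-byte char #4 = D7 AD.
Offset 12: leading byte 0xE6 = 11100110 → 3-byte char #5 = E6 A2 BA.
Offset 15: leading byte 0xF0 = 11110000 → 4-byte char #6 = F0 A6 B9 9B.
Offset 19: leading byte 0xE4 = 11100100 → 3-byte char #7 = E4 91 8E.
Offset 22: leading byte 0xEB = 11101011 → 3-byte char #8 = EB B3 A4.
Leading byte 0xEB = 11101011 matches 1110xxxx → 3-byte sequence.
Byte 1: 0xEB = 11101011, payload 1011 (4 bits).
Byte 2: 0xB3 = 10110011 (10xxxxxx ✓), payload 110011.
Byte 3: 0xA4 = 10100100 (10xxxxxx ✓), payload 100100.
Concatenate: 1011110011100100 = 0xBCE4 (16 bits → U+BCE4).

U+BCE4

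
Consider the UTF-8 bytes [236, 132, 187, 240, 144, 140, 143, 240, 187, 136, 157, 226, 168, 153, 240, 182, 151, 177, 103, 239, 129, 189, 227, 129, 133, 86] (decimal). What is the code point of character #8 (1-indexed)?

U+3045

Offset 0: leading byte 0xEC = 11101100 → 3-byte char #1 = EC 84 BB.
Offset 3: leading byte 0xF0 = 11110000 → 4-byte char #2 = F0 90 8C 8F.
Offset 7: leading byte 0xF0 = 11110000 → 4-byte char #3 = F0 BB 88 9D.
Offset 11: leading byte 0xE2 = 11100010 → 3-byte char #4 = E2 A8 99.
Offset 14: leading byte 0xF0 = 11110000 → 4-byte char #5 = F0 B6 97 B1.
Offset 18: leading byte 0x67 = 01100111 → 1-byte char #6 = 67.
Offset 19: leading byte 0xEF = 11101111 → 3-byte char #7 = EF 81 BD.
Offset 22: leading byte 0xE3 = 11100011 → 3-byte char #8 = E3 81 85.
Leading byte 0xE3 = 11100011 matches 1110xxxx → 3-byte sequence.
Byte 1: 0xE3 = 11100011, payload 0011 (4 bits).
Byte 2: 0x81 = 10000001 (10xxxxxx ✓), payload 000001.
Byte 3: 0x85 = 10000101 (10xxxxxx ✓), payload 000101.
Concatenate: 0011000001000101 = 0x3045 (16 bits → U+3045).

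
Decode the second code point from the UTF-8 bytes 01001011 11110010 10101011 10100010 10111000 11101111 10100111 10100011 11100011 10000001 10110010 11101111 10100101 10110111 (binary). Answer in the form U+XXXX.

Offset 0: leading byte 0x4B = 01001011 → 1-byte char #1 = 4B.
Offset 1: leading byte 0xF2 = 11110010 → 4-byte char #2 = F2 AB A2 B8.
Leading byte 0xF2 = 11110010 matches 11110xxx → 4-byte sequence.
Byte 1: 0xF2 = 11110010, payload 010 (3 bits).
Byte 2: 0xAB = 10101011 (10xxxxxx ✓), payload 101011.
Byte 3: 0xA2 = 10100010 (10xxxxxx ✓), payload 100010.
Byte 4: 0xB8 = 10111000 (10xxxxxx ✓), payload 111000.
Concatenate: 010101011100010111000 = 0xAB8B8 (21 bits → U+AB8B8).

U+AB8B8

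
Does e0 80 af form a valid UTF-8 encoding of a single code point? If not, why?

invalid (overlong encoding)

Leading byte 0xE0 = 11100000 → 3-byte form.
Continuation bytes all match 10xxxxxx. Payload decodes to 0x2F.
But 0x2F < 0x800, the minimum for a 3-byte sequence — this is an overlong encoding.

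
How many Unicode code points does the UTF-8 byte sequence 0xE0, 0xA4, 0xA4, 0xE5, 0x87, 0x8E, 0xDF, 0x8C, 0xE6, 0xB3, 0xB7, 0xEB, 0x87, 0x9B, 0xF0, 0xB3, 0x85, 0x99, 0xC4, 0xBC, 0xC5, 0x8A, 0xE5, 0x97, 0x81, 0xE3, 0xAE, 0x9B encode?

10

Byte at offset 0: 0xE0 = 11100000 → 3-byte char (#1). Advance 3.
Byte at offset 3: 0xE5 = 11100101 → 3-byte char (#2). Advance 3.
Byte at offset 6: 0xDF = 11011111 → 2-byte char (#3). Advance 2.
Byte at offset 8: 0xE6 = 11100110 → 3-byte char (#4). Advance 3.
Byte at offset 11: 0xEB = 11101011 → 3-byte char (#5). Advance 3.
Byte at offset 14: 0xF0 = 11110000 → 4-byte char (#6). Advance 4.
Byte at offset 18: 0xC4 = 11000100 → 2-byte char (#7). Advance 2.
Byte at offset 20: 0xC5 = 11000101 → 2-byte char (#8). Advance 2.
Byte at offset 22: 0xE5 = 11100101 → 3-byte char (#9). Advance 3.
Byte at offset 25: 0xE3 = 11100011 → 3-byte char (#10). Advance 3.
Reached end at offset 28 after 10 code points.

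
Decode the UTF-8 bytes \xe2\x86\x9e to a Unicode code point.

Leading byte 0xE2 = 11100010 matches 1110xxxx → 3-byte sequence.
Byte 1: 0xE2 = 11100010, payload 0010 (4 bits).
Byte 2: 0x86 = 10000110 (10xxxxxx ✓), payload 000110.
Byte 3: 0x9E = 10011110 (10xxxxxx ✓), payload 011110.
Concatenate: 0010000110011110 = 0x219E (16 bits → U+219E).

U+219E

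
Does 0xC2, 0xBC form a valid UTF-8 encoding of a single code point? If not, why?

valid

Leading byte 0xC2 = 11000010 → 2-byte form.
Continuation bytes 0xBC=10111100 all match 10xxxxxx.
Decoded value 0xBC is ≥ 0x80 (shortest form) and not a surrogate.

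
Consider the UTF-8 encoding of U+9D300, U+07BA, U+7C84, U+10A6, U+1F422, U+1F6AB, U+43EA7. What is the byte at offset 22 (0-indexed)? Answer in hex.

0xBA

U+9D300 → 4-byte form F2 9D 8C 80 at offsets 0–3.
U+07BA → 2-byte form DE BA at offsets 4–5.
U+7C84 → 3-byte form E7 B2 84 at offsets 6–8.
U+10A6 → 3-byte form E1 82 A6 at offsets 9–11.
U+1F422 → 4-byte form F0 9F 90 A2 at offsets 12–15.
U+1F6AB → 4-byte form F0 9F 9A AB at offsets 16–19.
U+43EA7 → 4-byte form F1 83 BA A7 at offsets 20–23.
Offset 22 falls in char 7's range; it's byte 3 of F1 83 BA A7 = 0xBA.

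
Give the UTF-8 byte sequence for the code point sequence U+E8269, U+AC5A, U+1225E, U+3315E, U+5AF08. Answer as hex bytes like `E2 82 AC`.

F3 A8 89 A9 EA B1 9A F0 92 89 9E F0 B3 85 9E F1 9A BC 88

U+E8269: 4-byte form → F3 A8 89 A9.
U+AC5A: 3-byte form → EA B1 9A.
U+1225E: 4-byte form → F0 92 89 9E.
U+3315E: 4-byte form → F0 B3 85 9E.
U+5AF08: 4-byte form → F1 9A BC 88.
Concatenated (19 bytes): F3 A8 89 A9 EA B1 9A F0 92 89 9E F0 B3 85 9E F1 9A BC 88.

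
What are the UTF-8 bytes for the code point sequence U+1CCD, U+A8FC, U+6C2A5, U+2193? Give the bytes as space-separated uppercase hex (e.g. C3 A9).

E1 B3 8D EA A3 BC F1 AC 8A A5 E2 86 93

U+1CCD: 3-byte form → E1 B3 8D.
U+A8FC: 3-byte form → EA A3 BC.
U+6C2A5: 4-byte form → F1 AC 8A A5.
U+2193: 3-byte form → E2 86 93.
Concatenated (13 bytes): E1 B3 8D EA A3 BC F1 AC 8A A5 E2 86 93.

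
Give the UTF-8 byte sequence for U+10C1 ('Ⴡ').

E1 83 81

U+10C1 = 0x10C1 = 4289 decimal. In range U+0800–U+FFFF → 3-byte form: 1110xxxx 10xxxxxx 10xxxxxx.
Binary (16 bits): 0001000011000001.
Split 4+6+6: 0001 | 000011 | 000001.
Byte 1: 11100001 = 0xE1.
Byte 2: 10000011 = 0x83.
Byte 3: 10000001 = 0x81.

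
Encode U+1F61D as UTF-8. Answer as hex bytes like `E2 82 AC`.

F0 9F 98 9D

U+1F61D = 0x1F61D = 128541 decimal. In range U+10000–U+10FFFF → 4-byte form: 11110xxx 10xxxxxx 10xxxxxx 10xxxxxx.
Binary (21 bits): 000011111011000011101.
Split 3+6+6+6: 000 | 011111 | 011000 | 011101.
Byte 1: 11110000 = 0xF0.
Byte 2: 10011111 = 0x9F.
Byte 3: 10011000 = 0x98.
Byte 4: 10011101 = 0x9D.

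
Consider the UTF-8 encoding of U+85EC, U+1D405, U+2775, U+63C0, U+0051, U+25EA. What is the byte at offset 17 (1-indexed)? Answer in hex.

0xAA

1-indexed offset 17 is 0-indexed offset 16.
U+85EC → 3-byte form E8 97 AC at offsets 0–2.
U+1D405 → 4-byte form F0 9D 90 85 at offsets 3–6.
U+2775 → 3-byte form E2 9D B5 at offsets 7–9.
U+63C0 → 3-byte form E6 8F 80 at offsets 10–12.
U+0051 → 1-byte form 51 at offsets 13–13.
U+25EA → 3-byte form E2 97 AA at offsets 14–16.
Offset 16 falls in char 6's range; it's byte 3 of E2 97 AA = 0xAA.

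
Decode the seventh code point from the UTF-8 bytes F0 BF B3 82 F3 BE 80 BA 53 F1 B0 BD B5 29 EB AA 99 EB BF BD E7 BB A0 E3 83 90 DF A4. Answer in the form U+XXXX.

U+BFFD

Offset 0: leading byte 0xF0 = 11110000 → 4-byte char #1 = F0 BF B3 82.
Offset 4: leading byte 0xF3 = 11110011 → 4-byte char #2 = F3 BE 80 BA.
Offset 8: leading byte 0x53 = 01010011 → 1-byte char #3 = 53.
Offset 9: leading byte 0xF1 = 11110001 → 4-byte char #4 = F1 B0 BD B5.
Offset 13: leading byte 0x29 = 00101001 → 1-byte char #5 = 29.
Offset 14: leading byte 0xEB = 11101011 → 3-byte char #6 = EB AA 99.
Offset 17: leading byte 0xEB = 11101011 → 3-byte char #7 = EB BF BD.
Leading byte 0xEB = 11101011 matches 1110xxxx → 3-byte sequence.
Byte 1: 0xEB = 11101011, payload 1011 (4 bits).
Byte 2: 0xBF = 10111111 (10xxxxxx ✓), payload 111111.
Byte 3: 0xBD = 10111101 (10xxxxxx ✓), payload 111101.
Concatenate: 1011111111111101 = 0xBFFD (16 bits → U+BFFD).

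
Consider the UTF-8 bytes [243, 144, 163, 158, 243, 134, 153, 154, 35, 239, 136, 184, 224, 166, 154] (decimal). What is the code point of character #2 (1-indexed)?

U+C665A

Offset 0: leading byte 0xF3 = 11110011 → 4-byte char #1 = F3 90 A3 9E.
Offset 4: leading byte 0xF3 = 11110011 → 4-byte char #2 = F3 86 99 9A.
Leading byte 0xF3 = 11110011 matches 11110xxx → 4-byte sequence.
Byte 1: 0xF3 = 11110011, payload 011 (3 bits).
Byte 2: 0x86 = 10000110 (10xxxxxx ✓), payload 000110.
Byte 3: 0x99 = 10011001 (10xxxxxx ✓), payload 011001.
Byte 4: 0x9A = 10011010 (10xxxxxx ✓), payload 011010.
Concatenate: 011000110011001011010 = 0xC665A (21 bits → U+C665A).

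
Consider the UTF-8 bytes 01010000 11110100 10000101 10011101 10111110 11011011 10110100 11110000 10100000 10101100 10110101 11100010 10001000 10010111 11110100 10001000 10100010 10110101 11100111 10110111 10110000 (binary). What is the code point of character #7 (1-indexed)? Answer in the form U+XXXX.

U+7DF0

Offset 0: leading byte 0x50 = 01010000 → 1-byte char #1 = 50.
Offset 1: leading byte 0xF4 = 11110100 → 4-byte char #2 = F4 85 9D BE.
Offset 5: leading byte 0xDB = 11011011 → 2-byte char #3 = DB B4.
Offset 7: leading byte 0xF0 = 11110000 → 4-byte char #4 = F0 A0 AC B5.
Offset 11: leading byte 0xE2 = 11100010 → 3-byte char #5 = E2 88 97.
Offset 14: leading byte 0xF4 = 11110100 → 4-byte char #6 = F4 88 A2 B5.
Offset 18: leading byte 0xE7 = 11100111 → 3-byte char #7 = E7 B7 B0.
Leading byte 0xE7 = 11100111 matches 1110xxxx → 3-byte sequence.
Byte 1: 0xE7 = 11100111, payload 0111 (4 bits).
Byte 2: 0xB7 = 10110111 (10xxxxxx ✓), payload 110111.
Byte 3: 0xB0 = 10110000 (10xxxxxx ✓), payload 110000.
Concatenate: 0111110111110000 = 0x7DF0 (16 bits → U+7DF0).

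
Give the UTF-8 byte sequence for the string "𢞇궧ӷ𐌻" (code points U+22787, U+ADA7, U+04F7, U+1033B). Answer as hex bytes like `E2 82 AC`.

F0 A2 9E 87 EA B6 A7 D3 B7 F0 90 8C BB

U+22787: 4-byte form → F0 A2 9E 87.
U+ADA7: 3-byte form → EA B6 A7.
U+04F7: 2-byte form → D3 B7.
U+1033B: 4-byte form → F0 90 8C BB.
Concatenated (13 bytes): F0 A2 9E 87 EA B6 A7 D3 B7 F0 90 8C BB.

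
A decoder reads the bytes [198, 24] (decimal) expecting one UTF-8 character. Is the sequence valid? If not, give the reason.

Leading byte 0xC6 = 11000110 → 2-byte form.
Byte 2 is 0x18 = 00011000, which is not 10xxxxxx — expected a continuation byte.

invalid (non-continuation byte where continuation expected)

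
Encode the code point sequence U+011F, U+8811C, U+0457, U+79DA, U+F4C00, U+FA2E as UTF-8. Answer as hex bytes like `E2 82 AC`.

C4 9F F2 88 84 9C D1 97 E7 A7 9A F3 B4 B0 80 EF A8 AE

U+011F: 2-byte form → C4 9F.
U+8811C: 4-byte form → F2 88 84 9C.
U+0457: 2-byte form → D1 97.
U+79DA: 3-byte form → E7 A7 9A.
U+F4C00: 4-byte form → F3 B4 B0 80.
U+FA2E: 3-byte form → EF A8 AE.
Concatenated (18 bytes): C4 9F F2 88 84 9C D1 97 E7 A7 9A F3 B4 B0 80 EF A8 AE.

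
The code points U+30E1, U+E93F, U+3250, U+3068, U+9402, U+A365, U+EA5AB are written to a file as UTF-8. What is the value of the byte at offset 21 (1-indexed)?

1-indexed offset 21 is 0-indexed offset 20.
U+30E1 → 3-byte form E3 83 A1 at offsets 0–2.
U+E93F → 3-byte form EE A4 BF at offsets 3–5.
U+3250 → 3-byte form E3 89 90 at offsets 6–8.
U+3068 → 3-byte form E3 81 A8 at offsets 9–11.
U+9402 → 3-byte form E9 90 82 at offsets 12–14.
U+A365 → 3-byte form EA 8D A5 at offsets 15–17.
U+EA5AB → 4-byte form F3 AA 96 AB at offsets 18–21.
Offset 20 falls in char 7's range; it's byte 3 of F3 AA 96 AB = 0x96.

0x96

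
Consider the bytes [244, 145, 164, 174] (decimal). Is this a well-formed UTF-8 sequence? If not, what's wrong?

Leading byte 0xF4 = 11110100 → 4-byte form.
Payload = 0x11192E, which exceeds U+10FFFF, the maximum Unicode code point. (Leading bytes F5–FF, or F4 followed by ≥ 0x90, are invalid.)

invalid (encodes a value above U+10FFFF)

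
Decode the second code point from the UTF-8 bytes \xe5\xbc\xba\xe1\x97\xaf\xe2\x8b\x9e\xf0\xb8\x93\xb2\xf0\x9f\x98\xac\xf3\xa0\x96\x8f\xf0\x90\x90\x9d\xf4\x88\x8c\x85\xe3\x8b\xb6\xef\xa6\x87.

Offset 0: leading byte 0xE5 = 11100101 → 3-byte char #1 = E5 BC BA.
Offset 3: leading byte 0xE1 = 11100001 → 3-byte char #2 = E1 97 AF.
Leading byte 0xE1 = 11100001 matches 1110xxxx → 3-byte sequence.
Byte 1: 0xE1 = 11100001, payload 0001 (4 bits).
Byte 2: 0x97 = 10010111 (10xxxxxx ✓), payload 010111.
Byte 3: 0xAF = 10101111 (10xxxxxx ✓), payload 101111.
Concatenate: 0001010111101111 = 0x15EF (16 bits → U+15EF).

U+15EF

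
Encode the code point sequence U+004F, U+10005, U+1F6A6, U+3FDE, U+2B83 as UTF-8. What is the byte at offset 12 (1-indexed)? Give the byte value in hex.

0x9E

1-indexed offset 12 is 0-indexed offset 11.
U+004F → 1-byte form 4F at offsets 0–0.
U+10005 → 4-byte form F0 90 80 85 at offsets 1–4.
U+1F6A6 → 4-byte form F0 9F 9A A6 at offsets 5–8.
U+3FDE → 3-byte form E3 BF 9E at offsets 9–11.
Offset 11 falls in char 4's range; it's byte 3 of E3 BF 9E = 0x9E.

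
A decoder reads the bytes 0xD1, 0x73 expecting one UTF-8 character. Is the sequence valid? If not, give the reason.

invalid (non-continuation byte where continuation expected)

Leading byte 0xD1 = 11010001 → 2-byte form.
Byte 2 is 0x73 = 01110011, which is not 10xxxxxx — expected a continuation byte.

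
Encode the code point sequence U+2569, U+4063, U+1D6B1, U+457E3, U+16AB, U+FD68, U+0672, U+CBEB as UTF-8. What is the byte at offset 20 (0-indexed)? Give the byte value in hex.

0xD9

U+2569 → 3-byte form E2 95 A9 at offsets 0–2.
U+4063 → 3-byte form E4 81 A3 at offsets 3–5.
U+1D6B1 → 4-byte form F0 9D 9A B1 at offsets 6–9.
U+457E3 → 4-byte form F1 85 9F A3 at offsets 10–13.
U+16AB → 3-byte form E1 9A AB at offsets 14–16.
U+FD68 → 3-byte form EF B5 A8 at offsets 17–19.
U+0672 → 2-byte form D9 B2 at offsets 20–21.
Offset 20 falls in char 7's range; it's byte 1 of D9 B2 = 0xD9.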